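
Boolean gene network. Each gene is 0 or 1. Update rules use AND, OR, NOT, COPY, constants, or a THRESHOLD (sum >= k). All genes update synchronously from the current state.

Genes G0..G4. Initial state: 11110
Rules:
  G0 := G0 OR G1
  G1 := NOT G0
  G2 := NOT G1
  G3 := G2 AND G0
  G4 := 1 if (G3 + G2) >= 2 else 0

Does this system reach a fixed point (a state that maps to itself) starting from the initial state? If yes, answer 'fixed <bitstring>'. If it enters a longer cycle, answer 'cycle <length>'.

Answer: fixed 10111

Derivation:
Step 0: 11110
Step 1: G0=G0|G1=1|1=1 G1=NOT G0=NOT 1=0 G2=NOT G1=NOT 1=0 G3=G2&G0=1&1=1 G4=(1+1>=2)=1 -> 10011
Step 2: G0=G0|G1=1|0=1 G1=NOT G0=NOT 1=0 G2=NOT G1=NOT 0=1 G3=G2&G0=0&1=0 G4=(1+0>=2)=0 -> 10100
Step 3: G0=G0|G1=1|0=1 G1=NOT G0=NOT 1=0 G2=NOT G1=NOT 0=1 G3=G2&G0=1&1=1 G4=(0+1>=2)=0 -> 10110
Step 4: G0=G0|G1=1|0=1 G1=NOT G0=NOT 1=0 G2=NOT G1=NOT 0=1 G3=G2&G0=1&1=1 G4=(1+1>=2)=1 -> 10111
Step 5: G0=G0|G1=1|0=1 G1=NOT G0=NOT 1=0 G2=NOT G1=NOT 0=1 G3=G2&G0=1&1=1 G4=(1+1>=2)=1 -> 10111
Fixed point reached at step 4: 10111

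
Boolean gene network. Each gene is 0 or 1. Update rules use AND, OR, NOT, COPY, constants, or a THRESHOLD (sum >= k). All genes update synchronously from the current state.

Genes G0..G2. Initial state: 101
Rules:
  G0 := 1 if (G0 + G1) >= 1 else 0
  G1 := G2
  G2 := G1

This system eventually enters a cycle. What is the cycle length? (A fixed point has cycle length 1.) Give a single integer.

Step 0: 101
Step 1: G0=(1+0>=1)=1 G1=G2=1 G2=G1=0 -> 110
Step 2: G0=(1+1>=1)=1 G1=G2=0 G2=G1=1 -> 101
State from step 2 equals state from step 0 -> cycle length 2

Answer: 2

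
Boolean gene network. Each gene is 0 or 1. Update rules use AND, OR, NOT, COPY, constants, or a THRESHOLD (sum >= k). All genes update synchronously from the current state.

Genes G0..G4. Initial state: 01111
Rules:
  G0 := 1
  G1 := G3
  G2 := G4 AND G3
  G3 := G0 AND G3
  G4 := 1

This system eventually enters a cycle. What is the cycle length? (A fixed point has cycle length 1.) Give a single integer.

Answer: 1

Derivation:
Step 0: 01111
Step 1: G0=1(const) G1=G3=1 G2=G4&G3=1&1=1 G3=G0&G3=0&1=0 G4=1(const) -> 11101
Step 2: G0=1(const) G1=G3=0 G2=G4&G3=1&0=0 G3=G0&G3=1&0=0 G4=1(const) -> 10001
Step 3: G0=1(const) G1=G3=0 G2=G4&G3=1&0=0 G3=G0&G3=1&0=0 G4=1(const) -> 10001
State from step 3 equals state from step 2 -> cycle length 1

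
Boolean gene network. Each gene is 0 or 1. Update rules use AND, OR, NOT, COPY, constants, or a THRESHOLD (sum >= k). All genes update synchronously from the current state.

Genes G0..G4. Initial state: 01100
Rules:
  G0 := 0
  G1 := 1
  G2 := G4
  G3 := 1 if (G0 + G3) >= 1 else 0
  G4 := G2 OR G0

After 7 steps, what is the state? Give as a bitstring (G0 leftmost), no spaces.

Step 1: G0=0(const) G1=1(const) G2=G4=0 G3=(0+0>=1)=0 G4=G2|G0=1|0=1 -> 01001
Step 2: G0=0(const) G1=1(const) G2=G4=1 G3=(0+0>=1)=0 G4=G2|G0=0|0=0 -> 01100
Step 3: G0=0(const) G1=1(const) G2=G4=0 G3=(0+0>=1)=0 G4=G2|G0=1|0=1 -> 01001
Step 4: G0=0(const) G1=1(const) G2=G4=1 G3=(0+0>=1)=0 G4=G2|G0=0|0=0 -> 01100
Step 5: G0=0(const) G1=1(const) G2=G4=0 G3=(0+0>=1)=0 G4=G2|G0=1|0=1 -> 01001
Step 6: G0=0(const) G1=1(const) G2=G4=1 G3=(0+0>=1)=0 G4=G2|G0=0|0=0 -> 01100
Step 7: G0=0(const) G1=1(const) G2=G4=0 G3=(0+0>=1)=0 G4=G2|G0=1|0=1 -> 01001

01001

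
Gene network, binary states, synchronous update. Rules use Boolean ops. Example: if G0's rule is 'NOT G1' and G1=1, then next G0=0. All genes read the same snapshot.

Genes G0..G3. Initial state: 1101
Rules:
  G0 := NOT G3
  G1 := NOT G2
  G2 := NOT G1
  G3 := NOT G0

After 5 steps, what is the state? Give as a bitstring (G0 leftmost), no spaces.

Step 1: G0=NOT G3=NOT 1=0 G1=NOT G2=NOT 0=1 G2=NOT G1=NOT 1=0 G3=NOT G0=NOT 1=0 -> 0100
Step 2: G0=NOT G3=NOT 0=1 G1=NOT G2=NOT 0=1 G2=NOT G1=NOT 1=0 G3=NOT G0=NOT 0=1 -> 1101
Step 3: G0=NOT G3=NOT 1=0 G1=NOT G2=NOT 0=1 G2=NOT G1=NOT 1=0 G3=NOT G0=NOT 1=0 -> 0100
Step 4: G0=NOT G3=NOT 0=1 G1=NOT G2=NOT 0=1 G2=NOT G1=NOT 1=0 G3=NOT G0=NOT 0=1 -> 1101
Step 5: G0=NOT G3=NOT 1=0 G1=NOT G2=NOT 0=1 G2=NOT G1=NOT 1=0 G3=NOT G0=NOT 1=0 -> 0100

0100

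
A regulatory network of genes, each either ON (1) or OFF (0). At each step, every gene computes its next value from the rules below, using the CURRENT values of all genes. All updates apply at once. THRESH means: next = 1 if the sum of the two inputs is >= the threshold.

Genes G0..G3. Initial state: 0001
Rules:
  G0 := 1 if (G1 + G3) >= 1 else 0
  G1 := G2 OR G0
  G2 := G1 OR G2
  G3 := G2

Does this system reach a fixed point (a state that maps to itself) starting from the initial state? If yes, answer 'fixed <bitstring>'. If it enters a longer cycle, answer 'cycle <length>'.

Answer: fixed 1111

Derivation:
Step 0: 0001
Step 1: G0=(0+1>=1)=1 G1=G2|G0=0|0=0 G2=G1|G2=0|0=0 G3=G2=0 -> 1000
Step 2: G0=(0+0>=1)=0 G1=G2|G0=0|1=1 G2=G1|G2=0|0=0 G3=G2=0 -> 0100
Step 3: G0=(1+0>=1)=1 G1=G2|G0=0|0=0 G2=G1|G2=1|0=1 G3=G2=0 -> 1010
Step 4: G0=(0+0>=1)=0 G1=G2|G0=1|1=1 G2=G1|G2=0|1=1 G3=G2=1 -> 0111
Step 5: G0=(1+1>=1)=1 G1=G2|G0=1|0=1 G2=G1|G2=1|1=1 G3=G2=1 -> 1111
Step 6: G0=(1+1>=1)=1 G1=G2|G0=1|1=1 G2=G1|G2=1|1=1 G3=G2=1 -> 1111
Fixed point reached at step 5: 1111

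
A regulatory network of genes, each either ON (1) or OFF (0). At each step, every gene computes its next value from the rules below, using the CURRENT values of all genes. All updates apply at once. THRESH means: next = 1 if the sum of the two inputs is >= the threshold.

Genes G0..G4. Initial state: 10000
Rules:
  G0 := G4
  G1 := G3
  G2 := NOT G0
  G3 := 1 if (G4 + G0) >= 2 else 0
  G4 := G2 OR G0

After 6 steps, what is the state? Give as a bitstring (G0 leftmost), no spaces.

Step 1: G0=G4=0 G1=G3=0 G2=NOT G0=NOT 1=0 G3=(0+1>=2)=0 G4=G2|G0=0|1=1 -> 00001
Step 2: G0=G4=1 G1=G3=0 G2=NOT G0=NOT 0=1 G3=(1+0>=2)=0 G4=G2|G0=0|0=0 -> 10100
Step 3: G0=G4=0 G1=G3=0 G2=NOT G0=NOT 1=0 G3=(0+1>=2)=0 G4=G2|G0=1|1=1 -> 00001
Step 4: G0=G4=1 G1=G3=0 G2=NOT G0=NOT 0=1 G3=(1+0>=2)=0 G4=G2|G0=0|0=0 -> 10100
Step 5: G0=G4=0 G1=G3=0 G2=NOT G0=NOT 1=0 G3=(0+1>=2)=0 G4=G2|G0=1|1=1 -> 00001
Step 6: G0=G4=1 G1=G3=0 G2=NOT G0=NOT 0=1 G3=(1+0>=2)=0 G4=G2|G0=0|0=0 -> 10100

10100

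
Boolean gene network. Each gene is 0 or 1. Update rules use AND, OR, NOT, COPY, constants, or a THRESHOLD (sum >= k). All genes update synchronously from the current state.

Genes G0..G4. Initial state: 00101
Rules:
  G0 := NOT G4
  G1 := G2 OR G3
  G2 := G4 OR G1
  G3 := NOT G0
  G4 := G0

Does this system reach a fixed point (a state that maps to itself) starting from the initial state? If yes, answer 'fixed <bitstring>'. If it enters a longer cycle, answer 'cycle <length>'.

Step 0: 00101
Step 1: G0=NOT G4=NOT 1=0 G1=G2|G3=1|0=1 G2=G4|G1=1|0=1 G3=NOT G0=NOT 0=1 G4=G0=0 -> 01110
Step 2: G0=NOT G4=NOT 0=1 G1=G2|G3=1|1=1 G2=G4|G1=0|1=1 G3=NOT G0=NOT 0=1 G4=G0=0 -> 11110
Step 3: G0=NOT G4=NOT 0=1 G1=G2|G3=1|1=1 G2=G4|G1=0|1=1 G3=NOT G0=NOT 1=0 G4=G0=1 -> 11101
Step 4: G0=NOT G4=NOT 1=0 G1=G2|G3=1|0=1 G2=G4|G1=1|1=1 G3=NOT G0=NOT 1=0 G4=G0=1 -> 01101
Step 5: G0=NOT G4=NOT 1=0 G1=G2|G3=1|0=1 G2=G4|G1=1|1=1 G3=NOT G0=NOT 0=1 G4=G0=0 -> 01110
Cycle of length 4 starting at step 1 -> no fixed point

Answer: cycle 4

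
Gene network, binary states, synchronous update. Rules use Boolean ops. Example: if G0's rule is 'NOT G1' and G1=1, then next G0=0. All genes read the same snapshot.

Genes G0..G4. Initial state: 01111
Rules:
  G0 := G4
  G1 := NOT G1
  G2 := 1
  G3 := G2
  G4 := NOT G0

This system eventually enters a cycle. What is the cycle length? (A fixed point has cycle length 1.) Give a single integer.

Step 0: 01111
Step 1: G0=G4=1 G1=NOT G1=NOT 1=0 G2=1(const) G3=G2=1 G4=NOT G0=NOT 0=1 -> 10111
Step 2: G0=G4=1 G1=NOT G1=NOT 0=1 G2=1(const) G3=G2=1 G4=NOT G0=NOT 1=0 -> 11110
Step 3: G0=G4=0 G1=NOT G1=NOT 1=0 G2=1(const) G3=G2=1 G4=NOT G0=NOT 1=0 -> 00110
Step 4: G0=G4=0 G1=NOT G1=NOT 0=1 G2=1(const) G3=G2=1 G4=NOT G0=NOT 0=1 -> 01111
State from step 4 equals state from step 0 -> cycle length 4

Answer: 4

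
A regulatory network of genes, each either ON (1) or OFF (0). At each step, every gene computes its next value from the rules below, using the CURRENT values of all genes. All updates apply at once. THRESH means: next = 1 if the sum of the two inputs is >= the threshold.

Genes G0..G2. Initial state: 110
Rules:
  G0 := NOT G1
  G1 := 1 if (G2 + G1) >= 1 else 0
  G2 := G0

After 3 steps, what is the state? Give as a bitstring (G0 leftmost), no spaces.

Step 1: G0=NOT G1=NOT 1=0 G1=(0+1>=1)=1 G2=G0=1 -> 011
Step 2: G0=NOT G1=NOT 1=0 G1=(1+1>=1)=1 G2=G0=0 -> 010
Step 3: G0=NOT G1=NOT 1=0 G1=(0+1>=1)=1 G2=G0=0 -> 010

010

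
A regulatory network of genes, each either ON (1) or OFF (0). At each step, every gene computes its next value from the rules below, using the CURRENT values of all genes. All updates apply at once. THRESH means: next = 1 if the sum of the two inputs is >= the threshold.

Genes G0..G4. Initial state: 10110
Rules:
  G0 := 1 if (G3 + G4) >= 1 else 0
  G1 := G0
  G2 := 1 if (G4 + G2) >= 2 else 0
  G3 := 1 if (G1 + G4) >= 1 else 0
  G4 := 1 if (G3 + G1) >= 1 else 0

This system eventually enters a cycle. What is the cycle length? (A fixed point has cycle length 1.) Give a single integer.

Step 0: 10110
Step 1: G0=(1+0>=1)=1 G1=G0=1 G2=(0+1>=2)=0 G3=(0+0>=1)=0 G4=(1+0>=1)=1 -> 11001
Step 2: G0=(0+1>=1)=1 G1=G0=1 G2=(1+0>=2)=0 G3=(1+1>=1)=1 G4=(0+1>=1)=1 -> 11011
Step 3: G0=(1+1>=1)=1 G1=G0=1 G2=(1+0>=2)=0 G3=(1+1>=1)=1 G4=(1+1>=1)=1 -> 11011
State from step 3 equals state from step 2 -> cycle length 1

Answer: 1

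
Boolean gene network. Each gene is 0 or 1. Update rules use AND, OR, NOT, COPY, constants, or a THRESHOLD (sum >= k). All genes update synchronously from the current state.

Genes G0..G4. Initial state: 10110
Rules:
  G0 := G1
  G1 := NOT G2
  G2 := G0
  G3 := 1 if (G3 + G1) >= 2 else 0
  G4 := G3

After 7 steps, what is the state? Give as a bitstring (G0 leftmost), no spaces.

Step 1: G0=G1=0 G1=NOT G2=NOT 1=0 G2=G0=1 G3=(1+0>=2)=0 G4=G3=1 -> 00101
Step 2: G0=G1=0 G1=NOT G2=NOT 1=0 G2=G0=0 G3=(0+0>=2)=0 G4=G3=0 -> 00000
Step 3: G0=G1=0 G1=NOT G2=NOT 0=1 G2=G0=0 G3=(0+0>=2)=0 G4=G3=0 -> 01000
Step 4: G0=G1=1 G1=NOT G2=NOT 0=1 G2=G0=0 G3=(0+1>=2)=0 G4=G3=0 -> 11000
Step 5: G0=G1=1 G1=NOT G2=NOT 0=1 G2=G0=1 G3=(0+1>=2)=0 G4=G3=0 -> 11100
Step 6: G0=G1=1 G1=NOT G2=NOT 1=0 G2=G0=1 G3=(0+1>=2)=0 G4=G3=0 -> 10100
Step 7: G0=G1=0 G1=NOT G2=NOT 1=0 G2=G0=1 G3=(0+0>=2)=0 G4=G3=0 -> 00100

00100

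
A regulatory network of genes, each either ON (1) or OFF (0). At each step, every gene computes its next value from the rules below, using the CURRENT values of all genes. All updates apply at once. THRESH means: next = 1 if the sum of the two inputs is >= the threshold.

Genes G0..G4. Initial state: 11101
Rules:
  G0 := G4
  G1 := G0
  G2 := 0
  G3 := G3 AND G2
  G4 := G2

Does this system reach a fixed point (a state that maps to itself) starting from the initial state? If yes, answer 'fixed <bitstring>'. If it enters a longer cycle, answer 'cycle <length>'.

Step 0: 11101
Step 1: G0=G4=1 G1=G0=1 G2=0(const) G3=G3&G2=0&1=0 G4=G2=1 -> 11001
Step 2: G0=G4=1 G1=G0=1 G2=0(const) G3=G3&G2=0&0=0 G4=G2=0 -> 11000
Step 3: G0=G4=0 G1=G0=1 G2=0(const) G3=G3&G2=0&0=0 G4=G2=0 -> 01000
Step 4: G0=G4=0 G1=G0=0 G2=0(const) G3=G3&G2=0&0=0 G4=G2=0 -> 00000
Step 5: G0=G4=0 G1=G0=0 G2=0(const) G3=G3&G2=0&0=0 G4=G2=0 -> 00000
Fixed point reached at step 4: 00000

Answer: fixed 00000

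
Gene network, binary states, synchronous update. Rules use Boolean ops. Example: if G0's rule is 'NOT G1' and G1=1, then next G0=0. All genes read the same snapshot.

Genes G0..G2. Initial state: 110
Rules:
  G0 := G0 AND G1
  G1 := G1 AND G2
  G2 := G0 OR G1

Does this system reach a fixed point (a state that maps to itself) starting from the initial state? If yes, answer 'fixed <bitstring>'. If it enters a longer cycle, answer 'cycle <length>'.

Answer: fixed 000

Derivation:
Step 0: 110
Step 1: G0=G0&G1=1&1=1 G1=G1&G2=1&0=0 G2=G0|G1=1|1=1 -> 101
Step 2: G0=G0&G1=1&0=0 G1=G1&G2=0&1=0 G2=G0|G1=1|0=1 -> 001
Step 3: G0=G0&G1=0&0=0 G1=G1&G2=0&1=0 G2=G0|G1=0|0=0 -> 000
Step 4: G0=G0&G1=0&0=0 G1=G1&G2=0&0=0 G2=G0|G1=0|0=0 -> 000
Fixed point reached at step 3: 000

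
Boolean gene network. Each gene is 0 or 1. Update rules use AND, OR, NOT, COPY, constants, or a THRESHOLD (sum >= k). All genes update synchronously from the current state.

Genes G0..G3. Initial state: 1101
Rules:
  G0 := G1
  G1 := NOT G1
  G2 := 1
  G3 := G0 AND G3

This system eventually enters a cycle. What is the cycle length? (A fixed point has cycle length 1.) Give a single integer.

Answer: 2

Derivation:
Step 0: 1101
Step 1: G0=G1=1 G1=NOT G1=NOT 1=0 G2=1(const) G3=G0&G3=1&1=1 -> 1011
Step 2: G0=G1=0 G1=NOT G1=NOT 0=1 G2=1(const) G3=G0&G3=1&1=1 -> 0111
Step 3: G0=G1=1 G1=NOT G1=NOT 1=0 G2=1(const) G3=G0&G3=0&1=0 -> 1010
Step 4: G0=G1=0 G1=NOT G1=NOT 0=1 G2=1(const) G3=G0&G3=1&0=0 -> 0110
Step 5: G0=G1=1 G1=NOT G1=NOT 1=0 G2=1(const) G3=G0&G3=0&0=0 -> 1010
State from step 5 equals state from step 3 -> cycle length 2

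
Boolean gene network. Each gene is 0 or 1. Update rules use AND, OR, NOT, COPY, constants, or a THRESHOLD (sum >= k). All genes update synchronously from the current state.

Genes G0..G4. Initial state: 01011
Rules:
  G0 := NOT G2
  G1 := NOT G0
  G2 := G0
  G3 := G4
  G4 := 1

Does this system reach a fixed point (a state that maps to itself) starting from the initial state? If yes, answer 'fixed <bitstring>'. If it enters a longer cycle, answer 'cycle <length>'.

Answer: cycle 4

Derivation:
Step 0: 01011
Step 1: G0=NOT G2=NOT 0=1 G1=NOT G0=NOT 0=1 G2=G0=0 G3=G4=1 G4=1(const) -> 11011
Step 2: G0=NOT G2=NOT 0=1 G1=NOT G0=NOT 1=0 G2=G0=1 G3=G4=1 G4=1(const) -> 10111
Step 3: G0=NOT G2=NOT 1=0 G1=NOT G0=NOT 1=0 G2=G0=1 G3=G4=1 G4=1(const) -> 00111
Step 4: G0=NOT G2=NOT 1=0 G1=NOT G0=NOT 0=1 G2=G0=0 G3=G4=1 G4=1(const) -> 01011
Cycle of length 4 starting at step 0 -> no fixed point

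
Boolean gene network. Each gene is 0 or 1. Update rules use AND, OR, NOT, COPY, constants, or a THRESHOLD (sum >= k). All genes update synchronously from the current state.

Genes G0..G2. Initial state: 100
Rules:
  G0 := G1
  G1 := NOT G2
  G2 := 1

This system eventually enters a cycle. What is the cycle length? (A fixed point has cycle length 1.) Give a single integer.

Step 0: 100
Step 1: G0=G1=0 G1=NOT G2=NOT 0=1 G2=1(const) -> 011
Step 2: G0=G1=1 G1=NOT G2=NOT 1=0 G2=1(const) -> 101
Step 3: G0=G1=0 G1=NOT G2=NOT 1=0 G2=1(const) -> 001
Step 4: G0=G1=0 G1=NOT G2=NOT 1=0 G2=1(const) -> 001
State from step 4 equals state from step 3 -> cycle length 1

Answer: 1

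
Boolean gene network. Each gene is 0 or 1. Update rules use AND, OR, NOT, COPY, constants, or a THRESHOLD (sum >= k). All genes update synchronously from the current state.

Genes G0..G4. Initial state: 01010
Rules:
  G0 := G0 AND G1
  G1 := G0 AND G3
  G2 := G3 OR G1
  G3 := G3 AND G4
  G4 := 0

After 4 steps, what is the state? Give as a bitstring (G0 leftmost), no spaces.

Step 1: G0=G0&G1=0&1=0 G1=G0&G3=0&1=0 G2=G3|G1=1|1=1 G3=G3&G4=1&0=0 G4=0(const) -> 00100
Step 2: G0=G0&G1=0&0=0 G1=G0&G3=0&0=0 G2=G3|G1=0|0=0 G3=G3&G4=0&0=0 G4=0(const) -> 00000
Step 3: G0=G0&G1=0&0=0 G1=G0&G3=0&0=0 G2=G3|G1=0|0=0 G3=G3&G4=0&0=0 G4=0(const) -> 00000
Step 4: G0=G0&G1=0&0=0 G1=G0&G3=0&0=0 G2=G3|G1=0|0=0 G3=G3&G4=0&0=0 G4=0(const) -> 00000

00000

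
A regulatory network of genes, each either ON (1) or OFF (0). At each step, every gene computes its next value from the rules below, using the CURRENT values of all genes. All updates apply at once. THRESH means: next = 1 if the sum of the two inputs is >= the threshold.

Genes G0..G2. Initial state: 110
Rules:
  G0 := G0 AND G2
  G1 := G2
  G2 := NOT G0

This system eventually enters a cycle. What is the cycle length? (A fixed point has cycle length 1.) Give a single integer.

Answer: 1

Derivation:
Step 0: 110
Step 1: G0=G0&G2=1&0=0 G1=G2=0 G2=NOT G0=NOT 1=0 -> 000
Step 2: G0=G0&G2=0&0=0 G1=G2=0 G2=NOT G0=NOT 0=1 -> 001
Step 3: G0=G0&G2=0&1=0 G1=G2=1 G2=NOT G0=NOT 0=1 -> 011
Step 4: G0=G0&G2=0&1=0 G1=G2=1 G2=NOT G0=NOT 0=1 -> 011
State from step 4 equals state from step 3 -> cycle length 1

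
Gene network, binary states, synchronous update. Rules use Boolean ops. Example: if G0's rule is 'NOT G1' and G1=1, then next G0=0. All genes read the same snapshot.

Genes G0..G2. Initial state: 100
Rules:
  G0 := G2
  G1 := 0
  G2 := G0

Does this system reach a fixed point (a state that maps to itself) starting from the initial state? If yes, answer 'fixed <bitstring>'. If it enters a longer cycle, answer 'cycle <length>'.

Step 0: 100
Step 1: G0=G2=0 G1=0(const) G2=G0=1 -> 001
Step 2: G0=G2=1 G1=0(const) G2=G0=0 -> 100
Cycle of length 2 starting at step 0 -> no fixed point

Answer: cycle 2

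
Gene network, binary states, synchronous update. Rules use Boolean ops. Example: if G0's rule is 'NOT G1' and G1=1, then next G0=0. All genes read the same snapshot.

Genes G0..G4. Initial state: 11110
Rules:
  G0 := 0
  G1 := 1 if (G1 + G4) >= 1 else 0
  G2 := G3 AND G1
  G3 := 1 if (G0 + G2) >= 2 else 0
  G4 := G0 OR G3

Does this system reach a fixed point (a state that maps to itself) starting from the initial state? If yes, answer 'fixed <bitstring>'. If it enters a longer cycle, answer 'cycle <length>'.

Step 0: 11110
Step 1: G0=0(const) G1=(1+0>=1)=1 G2=G3&G1=1&1=1 G3=(1+1>=2)=1 G4=G0|G3=1|1=1 -> 01111
Step 2: G0=0(const) G1=(1+1>=1)=1 G2=G3&G1=1&1=1 G3=(0+1>=2)=0 G4=G0|G3=0|1=1 -> 01101
Step 3: G0=0(const) G1=(1+1>=1)=1 G2=G3&G1=0&1=0 G3=(0+1>=2)=0 G4=G0|G3=0|0=0 -> 01000
Step 4: G0=0(const) G1=(1+0>=1)=1 G2=G3&G1=0&1=0 G3=(0+0>=2)=0 G4=G0|G3=0|0=0 -> 01000
Fixed point reached at step 3: 01000

Answer: fixed 01000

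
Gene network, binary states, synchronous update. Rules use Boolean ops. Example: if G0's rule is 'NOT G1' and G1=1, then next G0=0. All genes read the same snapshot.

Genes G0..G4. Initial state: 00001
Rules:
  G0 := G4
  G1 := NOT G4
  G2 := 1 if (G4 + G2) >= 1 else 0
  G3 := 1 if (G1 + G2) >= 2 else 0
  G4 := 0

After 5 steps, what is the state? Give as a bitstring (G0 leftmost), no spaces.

Step 1: G0=G4=1 G1=NOT G4=NOT 1=0 G2=(1+0>=1)=1 G3=(0+0>=2)=0 G4=0(const) -> 10100
Step 2: G0=G4=0 G1=NOT G4=NOT 0=1 G2=(0+1>=1)=1 G3=(0+1>=2)=0 G4=0(const) -> 01100
Step 3: G0=G4=0 G1=NOT G4=NOT 0=1 G2=(0+1>=1)=1 G3=(1+1>=2)=1 G4=0(const) -> 01110
Step 4: G0=G4=0 G1=NOT G4=NOT 0=1 G2=(0+1>=1)=1 G3=(1+1>=2)=1 G4=0(const) -> 01110
Step 5: G0=G4=0 G1=NOT G4=NOT 0=1 G2=(0+1>=1)=1 G3=(1+1>=2)=1 G4=0(const) -> 01110

01110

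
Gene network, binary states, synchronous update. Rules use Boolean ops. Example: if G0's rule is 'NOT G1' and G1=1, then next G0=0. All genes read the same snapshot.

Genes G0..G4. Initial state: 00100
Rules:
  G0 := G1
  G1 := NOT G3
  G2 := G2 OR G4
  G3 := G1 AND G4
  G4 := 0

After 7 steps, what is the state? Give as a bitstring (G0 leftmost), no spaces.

Step 1: G0=G1=0 G1=NOT G3=NOT 0=1 G2=G2|G4=1|0=1 G3=G1&G4=0&0=0 G4=0(const) -> 01100
Step 2: G0=G1=1 G1=NOT G3=NOT 0=1 G2=G2|G4=1|0=1 G3=G1&G4=1&0=0 G4=0(const) -> 11100
Step 3: G0=G1=1 G1=NOT G3=NOT 0=1 G2=G2|G4=1|0=1 G3=G1&G4=1&0=0 G4=0(const) -> 11100
Step 4: G0=G1=1 G1=NOT G3=NOT 0=1 G2=G2|G4=1|0=1 G3=G1&G4=1&0=0 G4=0(const) -> 11100
Step 5: G0=G1=1 G1=NOT G3=NOT 0=1 G2=G2|G4=1|0=1 G3=G1&G4=1&0=0 G4=0(const) -> 11100
Step 6: G0=G1=1 G1=NOT G3=NOT 0=1 G2=G2|G4=1|0=1 G3=G1&G4=1&0=0 G4=0(const) -> 11100
Step 7: G0=G1=1 G1=NOT G3=NOT 0=1 G2=G2|G4=1|0=1 G3=G1&G4=1&0=0 G4=0(const) -> 11100

11100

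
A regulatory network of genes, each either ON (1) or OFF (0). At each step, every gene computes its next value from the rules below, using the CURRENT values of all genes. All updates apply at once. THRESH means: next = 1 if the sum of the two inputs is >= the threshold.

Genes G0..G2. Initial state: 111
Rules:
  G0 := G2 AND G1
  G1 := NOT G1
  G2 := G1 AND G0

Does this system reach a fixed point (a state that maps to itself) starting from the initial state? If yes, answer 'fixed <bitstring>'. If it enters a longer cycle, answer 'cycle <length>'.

Step 0: 111
Step 1: G0=G2&G1=1&1=1 G1=NOT G1=NOT 1=0 G2=G1&G0=1&1=1 -> 101
Step 2: G0=G2&G1=1&0=0 G1=NOT G1=NOT 0=1 G2=G1&G0=0&1=0 -> 010
Step 3: G0=G2&G1=0&1=0 G1=NOT G1=NOT 1=0 G2=G1&G0=1&0=0 -> 000
Step 4: G0=G2&G1=0&0=0 G1=NOT G1=NOT 0=1 G2=G1&G0=0&0=0 -> 010
Cycle of length 2 starting at step 2 -> no fixed point

Answer: cycle 2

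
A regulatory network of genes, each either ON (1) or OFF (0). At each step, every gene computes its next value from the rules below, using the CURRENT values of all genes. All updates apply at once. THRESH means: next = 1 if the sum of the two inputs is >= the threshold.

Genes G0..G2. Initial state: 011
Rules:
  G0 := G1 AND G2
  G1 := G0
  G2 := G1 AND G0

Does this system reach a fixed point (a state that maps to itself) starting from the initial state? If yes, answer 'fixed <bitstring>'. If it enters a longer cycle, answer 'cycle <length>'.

Step 0: 011
Step 1: G0=G1&G2=1&1=1 G1=G0=0 G2=G1&G0=1&0=0 -> 100
Step 2: G0=G1&G2=0&0=0 G1=G0=1 G2=G1&G0=0&1=0 -> 010
Step 3: G0=G1&G2=1&0=0 G1=G0=0 G2=G1&G0=1&0=0 -> 000
Step 4: G0=G1&G2=0&0=0 G1=G0=0 G2=G1&G0=0&0=0 -> 000
Fixed point reached at step 3: 000

Answer: fixed 000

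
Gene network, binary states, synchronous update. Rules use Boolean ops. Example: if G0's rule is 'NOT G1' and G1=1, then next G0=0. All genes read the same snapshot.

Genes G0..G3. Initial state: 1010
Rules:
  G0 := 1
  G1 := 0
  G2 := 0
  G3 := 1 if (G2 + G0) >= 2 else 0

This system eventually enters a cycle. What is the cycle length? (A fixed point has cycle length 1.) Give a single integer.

Answer: 1

Derivation:
Step 0: 1010
Step 1: G0=1(const) G1=0(const) G2=0(const) G3=(1+1>=2)=1 -> 1001
Step 2: G0=1(const) G1=0(const) G2=0(const) G3=(0+1>=2)=0 -> 1000
Step 3: G0=1(const) G1=0(const) G2=0(const) G3=(0+1>=2)=0 -> 1000
State from step 3 equals state from step 2 -> cycle length 1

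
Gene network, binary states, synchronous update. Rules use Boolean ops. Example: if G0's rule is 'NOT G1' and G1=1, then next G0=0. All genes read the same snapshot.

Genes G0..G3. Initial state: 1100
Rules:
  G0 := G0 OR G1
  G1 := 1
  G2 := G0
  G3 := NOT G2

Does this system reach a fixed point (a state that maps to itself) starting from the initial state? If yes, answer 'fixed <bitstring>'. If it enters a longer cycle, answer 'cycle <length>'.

Answer: fixed 1110

Derivation:
Step 0: 1100
Step 1: G0=G0|G1=1|1=1 G1=1(const) G2=G0=1 G3=NOT G2=NOT 0=1 -> 1111
Step 2: G0=G0|G1=1|1=1 G1=1(const) G2=G0=1 G3=NOT G2=NOT 1=0 -> 1110
Step 3: G0=G0|G1=1|1=1 G1=1(const) G2=G0=1 G3=NOT G2=NOT 1=0 -> 1110
Fixed point reached at step 2: 1110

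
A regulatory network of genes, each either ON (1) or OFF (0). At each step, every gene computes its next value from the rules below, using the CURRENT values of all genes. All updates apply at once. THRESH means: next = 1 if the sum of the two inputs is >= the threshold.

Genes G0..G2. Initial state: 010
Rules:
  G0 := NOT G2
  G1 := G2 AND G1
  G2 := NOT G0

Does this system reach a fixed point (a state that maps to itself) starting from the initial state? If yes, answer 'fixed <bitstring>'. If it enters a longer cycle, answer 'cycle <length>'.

Answer: cycle 2

Derivation:
Step 0: 010
Step 1: G0=NOT G2=NOT 0=1 G1=G2&G1=0&1=0 G2=NOT G0=NOT 0=1 -> 101
Step 2: G0=NOT G2=NOT 1=0 G1=G2&G1=1&0=0 G2=NOT G0=NOT 1=0 -> 000
Step 3: G0=NOT G2=NOT 0=1 G1=G2&G1=0&0=0 G2=NOT G0=NOT 0=1 -> 101
Cycle of length 2 starting at step 1 -> no fixed point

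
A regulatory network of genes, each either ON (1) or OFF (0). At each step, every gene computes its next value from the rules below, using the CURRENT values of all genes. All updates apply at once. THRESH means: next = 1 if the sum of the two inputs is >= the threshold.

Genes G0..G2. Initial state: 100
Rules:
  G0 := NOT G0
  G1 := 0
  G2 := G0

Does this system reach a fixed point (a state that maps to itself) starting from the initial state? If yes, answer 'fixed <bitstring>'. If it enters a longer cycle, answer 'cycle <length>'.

Step 0: 100
Step 1: G0=NOT G0=NOT 1=0 G1=0(const) G2=G0=1 -> 001
Step 2: G0=NOT G0=NOT 0=1 G1=0(const) G2=G0=0 -> 100
Cycle of length 2 starting at step 0 -> no fixed point

Answer: cycle 2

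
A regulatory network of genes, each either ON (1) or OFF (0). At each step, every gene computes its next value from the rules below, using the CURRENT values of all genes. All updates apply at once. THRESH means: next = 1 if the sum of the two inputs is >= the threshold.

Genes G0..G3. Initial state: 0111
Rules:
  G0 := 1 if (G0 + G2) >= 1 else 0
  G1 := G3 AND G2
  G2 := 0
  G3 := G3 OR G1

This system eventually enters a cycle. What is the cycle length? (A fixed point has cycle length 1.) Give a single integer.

Answer: 1

Derivation:
Step 0: 0111
Step 1: G0=(0+1>=1)=1 G1=G3&G2=1&1=1 G2=0(const) G3=G3|G1=1|1=1 -> 1101
Step 2: G0=(1+0>=1)=1 G1=G3&G2=1&0=0 G2=0(const) G3=G3|G1=1|1=1 -> 1001
Step 3: G0=(1+0>=1)=1 G1=G3&G2=1&0=0 G2=0(const) G3=G3|G1=1|0=1 -> 1001
State from step 3 equals state from step 2 -> cycle length 1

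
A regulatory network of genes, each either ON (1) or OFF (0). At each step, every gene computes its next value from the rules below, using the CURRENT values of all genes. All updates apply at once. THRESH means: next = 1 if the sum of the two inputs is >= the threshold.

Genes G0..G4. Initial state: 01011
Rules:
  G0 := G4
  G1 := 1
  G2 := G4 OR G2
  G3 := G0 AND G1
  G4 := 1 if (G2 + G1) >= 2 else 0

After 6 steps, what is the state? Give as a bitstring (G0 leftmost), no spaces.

Step 1: G0=G4=1 G1=1(const) G2=G4|G2=1|0=1 G3=G0&G1=0&1=0 G4=(0+1>=2)=0 -> 11100
Step 2: G0=G4=0 G1=1(const) G2=G4|G2=0|1=1 G3=G0&G1=1&1=1 G4=(1+1>=2)=1 -> 01111
Step 3: G0=G4=1 G1=1(const) G2=G4|G2=1|1=1 G3=G0&G1=0&1=0 G4=(1+1>=2)=1 -> 11101
Step 4: G0=G4=1 G1=1(const) G2=G4|G2=1|1=1 G3=G0&G1=1&1=1 G4=(1+1>=2)=1 -> 11111
Step 5: G0=G4=1 G1=1(const) G2=G4|G2=1|1=1 G3=G0&G1=1&1=1 G4=(1+1>=2)=1 -> 11111
Step 6: G0=G4=1 G1=1(const) G2=G4|G2=1|1=1 G3=G0&G1=1&1=1 G4=(1+1>=2)=1 -> 11111

11111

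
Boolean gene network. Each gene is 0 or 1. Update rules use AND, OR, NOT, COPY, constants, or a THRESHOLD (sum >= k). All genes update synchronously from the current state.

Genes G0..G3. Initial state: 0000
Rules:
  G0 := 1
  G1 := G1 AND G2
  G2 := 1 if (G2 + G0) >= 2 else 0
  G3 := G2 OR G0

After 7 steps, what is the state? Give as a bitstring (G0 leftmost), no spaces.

Step 1: G0=1(const) G1=G1&G2=0&0=0 G2=(0+0>=2)=0 G3=G2|G0=0|0=0 -> 1000
Step 2: G0=1(const) G1=G1&G2=0&0=0 G2=(0+1>=2)=0 G3=G2|G0=0|1=1 -> 1001
Step 3: G0=1(const) G1=G1&G2=0&0=0 G2=(0+1>=2)=0 G3=G2|G0=0|1=1 -> 1001
Step 4: G0=1(const) G1=G1&G2=0&0=0 G2=(0+1>=2)=0 G3=G2|G0=0|1=1 -> 1001
Step 5: G0=1(const) G1=G1&G2=0&0=0 G2=(0+1>=2)=0 G3=G2|G0=0|1=1 -> 1001
Step 6: G0=1(const) G1=G1&G2=0&0=0 G2=(0+1>=2)=0 G3=G2|G0=0|1=1 -> 1001
Step 7: G0=1(const) G1=G1&G2=0&0=0 G2=(0+1>=2)=0 G3=G2|G0=0|1=1 -> 1001

1001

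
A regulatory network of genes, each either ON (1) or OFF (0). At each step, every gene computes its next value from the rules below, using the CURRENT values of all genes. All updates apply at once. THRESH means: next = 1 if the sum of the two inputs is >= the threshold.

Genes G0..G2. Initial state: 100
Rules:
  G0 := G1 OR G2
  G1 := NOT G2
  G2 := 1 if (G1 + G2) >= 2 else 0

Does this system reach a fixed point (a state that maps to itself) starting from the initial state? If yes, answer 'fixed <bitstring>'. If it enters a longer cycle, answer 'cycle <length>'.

Answer: fixed 110

Derivation:
Step 0: 100
Step 1: G0=G1|G2=0|0=0 G1=NOT G2=NOT 0=1 G2=(0+0>=2)=0 -> 010
Step 2: G0=G1|G2=1|0=1 G1=NOT G2=NOT 0=1 G2=(1+0>=2)=0 -> 110
Step 3: G0=G1|G2=1|0=1 G1=NOT G2=NOT 0=1 G2=(1+0>=2)=0 -> 110
Fixed point reached at step 2: 110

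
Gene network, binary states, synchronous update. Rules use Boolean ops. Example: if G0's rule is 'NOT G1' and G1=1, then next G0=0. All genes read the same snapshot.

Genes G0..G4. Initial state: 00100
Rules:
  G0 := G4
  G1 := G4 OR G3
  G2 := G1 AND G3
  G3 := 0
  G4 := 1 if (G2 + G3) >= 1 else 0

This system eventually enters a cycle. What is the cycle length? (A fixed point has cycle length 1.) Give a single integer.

Step 0: 00100
Step 1: G0=G4=0 G1=G4|G3=0|0=0 G2=G1&G3=0&0=0 G3=0(const) G4=(1+0>=1)=1 -> 00001
Step 2: G0=G4=1 G1=G4|G3=1|0=1 G2=G1&G3=0&0=0 G3=0(const) G4=(0+0>=1)=0 -> 11000
Step 3: G0=G4=0 G1=G4|G3=0|0=0 G2=G1&G3=1&0=0 G3=0(const) G4=(0+0>=1)=0 -> 00000
Step 4: G0=G4=0 G1=G4|G3=0|0=0 G2=G1&G3=0&0=0 G3=0(const) G4=(0+0>=1)=0 -> 00000
State from step 4 equals state from step 3 -> cycle length 1

Answer: 1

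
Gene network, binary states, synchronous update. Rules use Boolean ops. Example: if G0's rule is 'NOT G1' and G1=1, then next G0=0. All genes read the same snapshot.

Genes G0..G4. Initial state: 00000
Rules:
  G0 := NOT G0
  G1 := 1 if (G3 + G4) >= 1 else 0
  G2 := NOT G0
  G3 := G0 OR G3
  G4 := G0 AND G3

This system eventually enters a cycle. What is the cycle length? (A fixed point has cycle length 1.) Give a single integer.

Answer: 2

Derivation:
Step 0: 00000
Step 1: G0=NOT G0=NOT 0=1 G1=(0+0>=1)=0 G2=NOT G0=NOT 0=1 G3=G0|G3=0|0=0 G4=G0&G3=0&0=0 -> 10100
Step 2: G0=NOT G0=NOT 1=0 G1=(0+0>=1)=0 G2=NOT G0=NOT 1=0 G3=G0|G3=1|0=1 G4=G0&G3=1&0=0 -> 00010
Step 3: G0=NOT G0=NOT 0=1 G1=(1+0>=1)=1 G2=NOT G0=NOT 0=1 G3=G0|G3=0|1=1 G4=G0&G3=0&1=0 -> 11110
Step 4: G0=NOT G0=NOT 1=0 G1=(1+0>=1)=1 G2=NOT G0=NOT 1=0 G3=G0|G3=1|1=1 G4=G0&G3=1&1=1 -> 01011
Step 5: G0=NOT G0=NOT 0=1 G1=(1+1>=1)=1 G2=NOT G0=NOT 0=1 G3=G0|G3=0|1=1 G4=G0&G3=0&1=0 -> 11110
State from step 5 equals state from step 3 -> cycle length 2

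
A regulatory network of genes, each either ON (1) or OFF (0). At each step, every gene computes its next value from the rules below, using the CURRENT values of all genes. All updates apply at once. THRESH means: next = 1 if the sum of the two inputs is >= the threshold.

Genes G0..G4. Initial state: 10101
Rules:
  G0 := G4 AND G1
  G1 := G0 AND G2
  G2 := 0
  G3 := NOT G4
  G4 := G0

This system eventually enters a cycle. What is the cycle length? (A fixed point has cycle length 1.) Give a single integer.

Answer: 1

Derivation:
Step 0: 10101
Step 1: G0=G4&G1=1&0=0 G1=G0&G2=1&1=1 G2=0(const) G3=NOT G4=NOT 1=0 G4=G0=1 -> 01001
Step 2: G0=G4&G1=1&1=1 G1=G0&G2=0&0=0 G2=0(const) G3=NOT G4=NOT 1=0 G4=G0=0 -> 10000
Step 3: G0=G4&G1=0&0=0 G1=G0&G2=1&0=0 G2=0(const) G3=NOT G4=NOT 0=1 G4=G0=1 -> 00011
Step 4: G0=G4&G1=1&0=0 G1=G0&G2=0&0=0 G2=0(const) G3=NOT G4=NOT 1=0 G4=G0=0 -> 00000
Step 5: G0=G4&G1=0&0=0 G1=G0&G2=0&0=0 G2=0(const) G3=NOT G4=NOT 0=1 G4=G0=0 -> 00010
Step 6: G0=G4&G1=0&0=0 G1=G0&G2=0&0=0 G2=0(const) G3=NOT G4=NOT 0=1 G4=G0=0 -> 00010
State from step 6 equals state from step 5 -> cycle length 1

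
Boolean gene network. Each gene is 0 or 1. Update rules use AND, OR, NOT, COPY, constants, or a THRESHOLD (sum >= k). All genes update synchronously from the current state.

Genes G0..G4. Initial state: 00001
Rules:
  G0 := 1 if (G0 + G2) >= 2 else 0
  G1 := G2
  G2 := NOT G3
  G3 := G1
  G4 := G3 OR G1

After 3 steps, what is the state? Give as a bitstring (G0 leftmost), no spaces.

Step 1: G0=(0+0>=2)=0 G1=G2=0 G2=NOT G3=NOT 0=1 G3=G1=0 G4=G3|G1=0|0=0 -> 00100
Step 2: G0=(0+1>=2)=0 G1=G2=1 G2=NOT G3=NOT 0=1 G3=G1=0 G4=G3|G1=0|0=0 -> 01100
Step 3: G0=(0+1>=2)=0 G1=G2=1 G2=NOT G3=NOT 0=1 G3=G1=1 G4=G3|G1=0|1=1 -> 01111

01111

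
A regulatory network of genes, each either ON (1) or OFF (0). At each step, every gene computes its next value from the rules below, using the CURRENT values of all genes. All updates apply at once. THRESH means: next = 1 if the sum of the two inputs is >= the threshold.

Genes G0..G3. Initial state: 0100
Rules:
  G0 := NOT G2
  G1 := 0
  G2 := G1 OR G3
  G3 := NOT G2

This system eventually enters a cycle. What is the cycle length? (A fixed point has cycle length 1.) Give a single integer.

Answer: 4

Derivation:
Step 0: 0100
Step 1: G0=NOT G2=NOT 0=1 G1=0(const) G2=G1|G3=1|0=1 G3=NOT G2=NOT 0=1 -> 1011
Step 2: G0=NOT G2=NOT 1=0 G1=0(const) G2=G1|G3=0|1=1 G3=NOT G2=NOT 1=0 -> 0010
Step 3: G0=NOT G2=NOT 1=0 G1=0(const) G2=G1|G3=0|0=0 G3=NOT G2=NOT 1=0 -> 0000
Step 4: G0=NOT G2=NOT 0=1 G1=0(const) G2=G1|G3=0|0=0 G3=NOT G2=NOT 0=1 -> 1001
Step 5: G0=NOT G2=NOT 0=1 G1=0(const) G2=G1|G3=0|1=1 G3=NOT G2=NOT 0=1 -> 1011
State from step 5 equals state from step 1 -> cycle length 4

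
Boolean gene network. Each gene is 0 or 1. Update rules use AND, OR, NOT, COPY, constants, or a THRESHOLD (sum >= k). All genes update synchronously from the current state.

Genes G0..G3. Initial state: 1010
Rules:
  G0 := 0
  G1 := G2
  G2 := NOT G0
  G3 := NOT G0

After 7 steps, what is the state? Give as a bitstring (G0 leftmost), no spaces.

Step 1: G0=0(const) G1=G2=1 G2=NOT G0=NOT 1=0 G3=NOT G0=NOT 1=0 -> 0100
Step 2: G0=0(const) G1=G2=0 G2=NOT G0=NOT 0=1 G3=NOT G0=NOT 0=1 -> 0011
Step 3: G0=0(const) G1=G2=1 G2=NOT G0=NOT 0=1 G3=NOT G0=NOT 0=1 -> 0111
Step 4: G0=0(const) G1=G2=1 G2=NOT G0=NOT 0=1 G3=NOT G0=NOT 0=1 -> 0111
Step 5: G0=0(const) G1=G2=1 G2=NOT G0=NOT 0=1 G3=NOT G0=NOT 0=1 -> 0111
Step 6: G0=0(const) G1=G2=1 G2=NOT G0=NOT 0=1 G3=NOT G0=NOT 0=1 -> 0111
Step 7: G0=0(const) G1=G2=1 G2=NOT G0=NOT 0=1 G3=NOT G0=NOT 0=1 -> 0111

0111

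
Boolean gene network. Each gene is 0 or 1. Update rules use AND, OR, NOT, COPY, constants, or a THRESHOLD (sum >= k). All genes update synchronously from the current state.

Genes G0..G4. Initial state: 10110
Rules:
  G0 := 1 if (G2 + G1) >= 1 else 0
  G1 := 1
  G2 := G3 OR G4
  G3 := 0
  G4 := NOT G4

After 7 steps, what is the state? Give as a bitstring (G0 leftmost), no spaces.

Step 1: G0=(1+0>=1)=1 G1=1(const) G2=G3|G4=1|0=1 G3=0(const) G4=NOT G4=NOT 0=1 -> 11101
Step 2: G0=(1+1>=1)=1 G1=1(const) G2=G3|G4=0|1=1 G3=0(const) G4=NOT G4=NOT 1=0 -> 11100
Step 3: G0=(1+1>=1)=1 G1=1(const) G2=G3|G4=0|0=0 G3=0(const) G4=NOT G4=NOT 0=1 -> 11001
Step 4: G0=(0+1>=1)=1 G1=1(const) G2=G3|G4=0|1=1 G3=0(const) G4=NOT G4=NOT 1=0 -> 11100
Step 5: G0=(1+1>=1)=1 G1=1(const) G2=G3|G4=0|0=0 G3=0(const) G4=NOT G4=NOT 0=1 -> 11001
Step 6: G0=(0+1>=1)=1 G1=1(const) G2=G3|G4=0|1=1 G3=0(const) G4=NOT G4=NOT 1=0 -> 11100
Step 7: G0=(1+1>=1)=1 G1=1(const) G2=G3|G4=0|0=0 G3=0(const) G4=NOT G4=NOT 0=1 -> 11001

11001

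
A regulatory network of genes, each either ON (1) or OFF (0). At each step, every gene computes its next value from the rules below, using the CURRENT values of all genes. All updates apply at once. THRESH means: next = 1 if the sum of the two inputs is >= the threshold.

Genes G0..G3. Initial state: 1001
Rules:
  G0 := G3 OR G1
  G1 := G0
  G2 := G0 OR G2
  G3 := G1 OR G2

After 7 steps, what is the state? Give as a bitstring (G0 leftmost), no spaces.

Step 1: G0=G3|G1=1|0=1 G1=G0=1 G2=G0|G2=1|0=1 G3=G1|G2=0|0=0 -> 1110
Step 2: G0=G3|G1=0|1=1 G1=G0=1 G2=G0|G2=1|1=1 G3=G1|G2=1|1=1 -> 1111
Step 3: G0=G3|G1=1|1=1 G1=G0=1 G2=G0|G2=1|1=1 G3=G1|G2=1|1=1 -> 1111
Step 4: G0=G3|G1=1|1=1 G1=G0=1 G2=G0|G2=1|1=1 G3=G1|G2=1|1=1 -> 1111
Step 5: G0=G3|G1=1|1=1 G1=G0=1 G2=G0|G2=1|1=1 G3=G1|G2=1|1=1 -> 1111
Step 6: G0=G3|G1=1|1=1 G1=G0=1 G2=G0|G2=1|1=1 G3=G1|G2=1|1=1 -> 1111
Step 7: G0=G3|G1=1|1=1 G1=G0=1 G2=G0|G2=1|1=1 G3=G1|G2=1|1=1 -> 1111

1111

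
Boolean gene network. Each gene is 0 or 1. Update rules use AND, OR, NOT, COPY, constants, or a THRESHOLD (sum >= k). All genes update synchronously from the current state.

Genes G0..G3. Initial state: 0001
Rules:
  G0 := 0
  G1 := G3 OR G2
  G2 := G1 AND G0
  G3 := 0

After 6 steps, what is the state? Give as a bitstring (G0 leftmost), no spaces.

Step 1: G0=0(const) G1=G3|G2=1|0=1 G2=G1&G0=0&0=0 G3=0(const) -> 0100
Step 2: G0=0(const) G1=G3|G2=0|0=0 G2=G1&G0=1&0=0 G3=0(const) -> 0000
Step 3: G0=0(const) G1=G3|G2=0|0=0 G2=G1&G0=0&0=0 G3=0(const) -> 0000
Step 4: G0=0(const) G1=G3|G2=0|0=0 G2=G1&G0=0&0=0 G3=0(const) -> 0000
Step 5: G0=0(const) G1=G3|G2=0|0=0 G2=G1&G0=0&0=0 G3=0(const) -> 0000
Step 6: G0=0(const) G1=G3|G2=0|0=0 G2=G1&G0=0&0=0 G3=0(const) -> 0000

0000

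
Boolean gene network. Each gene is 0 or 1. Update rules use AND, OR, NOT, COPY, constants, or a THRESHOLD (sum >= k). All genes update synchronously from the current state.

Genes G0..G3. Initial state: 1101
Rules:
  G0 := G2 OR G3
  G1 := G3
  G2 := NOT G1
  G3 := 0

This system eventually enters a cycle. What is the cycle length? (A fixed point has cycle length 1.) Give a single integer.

Answer: 1

Derivation:
Step 0: 1101
Step 1: G0=G2|G3=0|1=1 G1=G3=1 G2=NOT G1=NOT 1=0 G3=0(const) -> 1100
Step 2: G0=G2|G3=0|0=0 G1=G3=0 G2=NOT G1=NOT 1=0 G3=0(const) -> 0000
Step 3: G0=G2|G3=0|0=0 G1=G3=0 G2=NOT G1=NOT 0=1 G3=0(const) -> 0010
Step 4: G0=G2|G3=1|0=1 G1=G3=0 G2=NOT G1=NOT 0=1 G3=0(const) -> 1010
Step 5: G0=G2|G3=1|0=1 G1=G3=0 G2=NOT G1=NOT 0=1 G3=0(const) -> 1010
State from step 5 equals state from step 4 -> cycle length 1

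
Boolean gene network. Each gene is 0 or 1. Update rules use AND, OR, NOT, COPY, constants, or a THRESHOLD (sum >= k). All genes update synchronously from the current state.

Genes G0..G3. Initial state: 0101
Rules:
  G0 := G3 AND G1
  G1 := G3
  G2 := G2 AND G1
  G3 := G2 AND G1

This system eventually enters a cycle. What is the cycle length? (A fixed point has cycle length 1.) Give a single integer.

Answer: 1

Derivation:
Step 0: 0101
Step 1: G0=G3&G1=1&1=1 G1=G3=1 G2=G2&G1=0&1=0 G3=G2&G1=0&1=0 -> 1100
Step 2: G0=G3&G1=0&1=0 G1=G3=0 G2=G2&G1=0&1=0 G3=G2&G1=0&1=0 -> 0000
Step 3: G0=G3&G1=0&0=0 G1=G3=0 G2=G2&G1=0&0=0 G3=G2&G1=0&0=0 -> 0000
State from step 3 equals state from step 2 -> cycle length 1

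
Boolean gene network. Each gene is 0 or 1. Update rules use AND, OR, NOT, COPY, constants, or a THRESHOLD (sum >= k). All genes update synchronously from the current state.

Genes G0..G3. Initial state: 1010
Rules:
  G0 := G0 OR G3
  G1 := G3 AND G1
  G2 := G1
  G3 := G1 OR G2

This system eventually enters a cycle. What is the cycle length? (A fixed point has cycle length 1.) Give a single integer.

Answer: 1

Derivation:
Step 0: 1010
Step 1: G0=G0|G3=1|0=1 G1=G3&G1=0&0=0 G2=G1=0 G3=G1|G2=0|1=1 -> 1001
Step 2: G0=G0|G3=1|1=1 G1=G3&G1=1&0=0 G2=G1=0 G3=G1|G2=0|0=0 -> 1000
Step 3: G0=G0|G3=1|0=1 G1=G3&G1=0&0=0 G2=G1=0 G3=G1|G2=0|0=0 -> 1000
State from step 3 equals state from step 2 -> cycle length 1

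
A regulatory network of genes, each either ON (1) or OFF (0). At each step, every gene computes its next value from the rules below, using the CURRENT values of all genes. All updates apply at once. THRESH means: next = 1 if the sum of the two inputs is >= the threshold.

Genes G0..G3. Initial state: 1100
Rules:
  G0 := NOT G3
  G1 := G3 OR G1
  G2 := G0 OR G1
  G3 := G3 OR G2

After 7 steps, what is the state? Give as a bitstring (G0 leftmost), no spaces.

Step 1: G0=NOT G3=NOT 0=1 G1=G3|G1=0|1=1 G2=G0|G1=1|1=1 G3=G3|G2=0|0=0 -> 1110
Step 2: G0=NOT G3=NOT 0=1 G1=G3|G1=0|1=1 G2=G0|G1=1|1=1 G3=G3|G2=0|1=1 -> 1111
Step 3: G0=NOT G3=NOT 1=0 G1=G3|G1=1|1=1 G2=G0|G1=1|1=1 G3=G3|G2=1|1=1 -> 0111
Step 4: G0=NOT G3=NOT 1=0 G1=G3|G1=1|1=1 G2=G0|G1=0|1=1 G3=G3|G2=1|1=1 -> 0111
Step 5: G0=NOT G3=NOT 1=0 G1=G3|G1=1|1=1 G2=G0|G1=0|1=1 G3=G3|G2=1|1=1 -> 0111
Step 6: G0=NOT G3=NOT 1=0 G1=G3|G1=1|1=1 G2=G0|G1=0|1=1 G3=G3|G2=1|1=1 -> 0111
Step 7: G0=NOT G3=NOT 1=0 G1=G3|G1=1|1=1 G2=G0|G1=0|1=1 G3=G3|G2=1|1=1 -> 0111

0111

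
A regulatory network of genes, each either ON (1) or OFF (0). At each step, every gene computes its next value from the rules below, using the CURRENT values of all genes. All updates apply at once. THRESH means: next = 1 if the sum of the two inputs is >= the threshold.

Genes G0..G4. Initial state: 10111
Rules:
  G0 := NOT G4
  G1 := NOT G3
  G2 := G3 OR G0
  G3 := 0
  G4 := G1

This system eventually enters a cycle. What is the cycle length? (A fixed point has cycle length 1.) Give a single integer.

Step 0: 10111
Step 1: G0=NOT G4=NOT 1=0 G1=NOT G3=NOT 1=0 G2=G3|G0=1|1=1 G3=0(const) G4=G1=0 -> 00100
Step 2: G0=NOT G4=NOT 0=1 G1=NOT G3=NOT 0=1 G2=G3|G0=0|0=0 G3=0(const) G4=G1=0 -> 11000
Step 3: G0=NOT G4=NOT 0=1 G1=NOT G3=NOT 0=1 G2=G3|G0=0|1=1 G3=0(const) G4=G1=1 -> 11101
Step 4: G0=NOT G4=NOT 1=0 G1=NOT G3=NOT 0=1 G2=G3|G0=0|1=1 G3=0(const) G4=G1=1 -> 01101
Step 5: G0=NOT G4=NOT 1=0 G1=NOT G3=NOT 0=1 G2=G3|G0=0|0=0 G3=0(const) G4=G1=1 -> 01001
Step 6: G0=NOT G4=NOT 1=0 G1=NOT G3=NOT 0=1 G2=G3|G0=0|0=0 G3=0(const) G4=G1=1 -> 01001
State from step 6 equals state from step 5 -> cycle length 1

Answer: 1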